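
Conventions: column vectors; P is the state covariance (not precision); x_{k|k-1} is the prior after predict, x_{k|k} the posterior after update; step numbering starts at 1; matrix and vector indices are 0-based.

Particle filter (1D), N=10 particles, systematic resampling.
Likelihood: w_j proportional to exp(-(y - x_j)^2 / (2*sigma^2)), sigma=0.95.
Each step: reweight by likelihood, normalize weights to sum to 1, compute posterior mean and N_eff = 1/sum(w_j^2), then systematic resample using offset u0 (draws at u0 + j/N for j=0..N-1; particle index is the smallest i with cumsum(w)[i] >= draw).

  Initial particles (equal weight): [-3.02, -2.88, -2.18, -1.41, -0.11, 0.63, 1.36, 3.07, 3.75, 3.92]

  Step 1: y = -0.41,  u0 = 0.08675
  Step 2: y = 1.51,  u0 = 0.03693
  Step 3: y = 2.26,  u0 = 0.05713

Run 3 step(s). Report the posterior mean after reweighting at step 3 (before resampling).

post_mean = 1.0680

step 1: w=[0.0092, 0.0137, 0.0709, 0.2311, 0.3827, 0.2209, 0.0709, 0.0005, 0.0000, 0.0000]  mean=-0.3526  Neff=3.8611  idx=[2, 3, 3, 4, 4, 4, 4, 5, 5, 6]
step 2: w=[0.0002, 0.0027, 0.0027, 0.0721, 0.0721, 0.0721, 0.0721, 0.2008, 0.2008, 0.3046]  mean=0.6274  Neff=5.1500  idx=[3, 4, 6, 7, 7, 8, 8, 9, 9, 9]
step 3: w=[0.0150, 0.0150, 0.0150, 0.0773, 0.0773, 0.0773, 0.0773, 0.2152, 0.2152, 0.2152]  mean=1.0680  Neff=6.1149  idx=[3, 4, 5, 7, 7, 7, 8, 8, 9, 9]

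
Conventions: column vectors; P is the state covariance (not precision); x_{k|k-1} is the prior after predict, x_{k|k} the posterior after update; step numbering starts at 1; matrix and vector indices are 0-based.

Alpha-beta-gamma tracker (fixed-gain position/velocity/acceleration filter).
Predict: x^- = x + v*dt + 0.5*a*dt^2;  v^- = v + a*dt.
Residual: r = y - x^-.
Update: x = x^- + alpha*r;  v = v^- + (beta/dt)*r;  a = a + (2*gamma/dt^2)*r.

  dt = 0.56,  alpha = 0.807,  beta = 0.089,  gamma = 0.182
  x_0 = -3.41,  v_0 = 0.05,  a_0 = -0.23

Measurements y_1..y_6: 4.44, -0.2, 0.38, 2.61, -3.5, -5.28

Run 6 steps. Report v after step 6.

step 1: x_pred=-3.4181  r=7.8581  x^+=2.9234  v^+=1.1701  a^+=8.8910
step 2: x_pred=4.9727  r=-5.1727  x^+=0.7983  v^+=5.3269  a^+=2.8869
step 3: x_pred=4.2341  r=-3.8541  x^+=1.1238  v^+=6.3311  a^+=-1.5866
step 4: x_pred=4.4205  r=-1.8105  x^+=2.9594  v^+=5.1548  a^+=-3.6880
step 5: x_pred=5.2678  r=-8.7678  x^+=-1.8078  v^+=1.6961  a^+=-13.8650
step 6: x_pred=-3.0320  r=-2.2480  x^+=-4.8461  v^+=-6.4256  a^+=-16.4742

v_post = -6.4256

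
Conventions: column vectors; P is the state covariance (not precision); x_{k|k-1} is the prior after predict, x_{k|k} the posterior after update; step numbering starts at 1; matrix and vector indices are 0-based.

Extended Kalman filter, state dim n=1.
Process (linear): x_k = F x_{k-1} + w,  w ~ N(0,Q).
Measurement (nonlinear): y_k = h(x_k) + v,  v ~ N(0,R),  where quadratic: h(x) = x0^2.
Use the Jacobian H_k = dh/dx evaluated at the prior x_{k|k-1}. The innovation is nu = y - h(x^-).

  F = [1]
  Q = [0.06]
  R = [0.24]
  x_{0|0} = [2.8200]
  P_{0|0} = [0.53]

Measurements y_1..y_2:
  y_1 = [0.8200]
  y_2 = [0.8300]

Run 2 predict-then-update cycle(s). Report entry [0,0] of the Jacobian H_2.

step 1: x^-=[2.8200]  P^-=[0.5900]  H_jac=[5.6400]  S=[19.0077]  K=[0.1751]  nu=[-7.1324]  x^+=[1.5714]  P^+=[0.0074]
step 2: x^-=[1.5714]  P^-=[0.0674]  H_jac=[3.1427]  S=[0.9062]  K=[0.2339]  nu=[-1.6392]  x^+=[1.1879]  P^+=[0.0179]

H_jac[0,0] = 3.1427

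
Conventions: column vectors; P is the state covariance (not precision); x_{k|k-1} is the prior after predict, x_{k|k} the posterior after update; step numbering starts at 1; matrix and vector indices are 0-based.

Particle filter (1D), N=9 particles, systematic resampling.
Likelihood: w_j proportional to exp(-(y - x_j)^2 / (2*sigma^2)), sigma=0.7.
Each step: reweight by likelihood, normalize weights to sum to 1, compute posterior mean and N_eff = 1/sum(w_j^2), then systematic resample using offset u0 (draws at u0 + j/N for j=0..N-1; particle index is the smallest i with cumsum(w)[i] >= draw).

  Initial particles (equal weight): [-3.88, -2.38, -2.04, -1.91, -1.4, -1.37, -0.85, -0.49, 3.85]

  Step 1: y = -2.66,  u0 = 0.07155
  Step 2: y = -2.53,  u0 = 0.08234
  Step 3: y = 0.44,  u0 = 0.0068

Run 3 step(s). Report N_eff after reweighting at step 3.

step 1: w=[0.0781, 0.3291, 0.2408, 0.2008, 0.0705, 0.0652, 0.0126, 0.0029, 0.0000]  mean=-2.1610  Neff=4.5031  idx=[0, 1, 1, 1, 2, 2, 3, 4, 5]
step 2: w=[0.0266, 0.1670, 0.1670, 0.1670, 0.1337, 0.1337, 0.1154, 0.0464, 0.0433]  mean=-2.1855  Neff=7.2761  idx=[1, 1, 2, 3, 3, 4, 5, 6, 8]
step 3: w=[0.0068, 0.0068, 0.0068, 0.0068, 0.0068, 0.0426, 0.0426, 0.0808, 0.8001]  mean=-1.5049  Neff=1.5372  idx=[1, 6, 8, 8, 8, 8, 8, 8, 8]

N_eff = 1.5372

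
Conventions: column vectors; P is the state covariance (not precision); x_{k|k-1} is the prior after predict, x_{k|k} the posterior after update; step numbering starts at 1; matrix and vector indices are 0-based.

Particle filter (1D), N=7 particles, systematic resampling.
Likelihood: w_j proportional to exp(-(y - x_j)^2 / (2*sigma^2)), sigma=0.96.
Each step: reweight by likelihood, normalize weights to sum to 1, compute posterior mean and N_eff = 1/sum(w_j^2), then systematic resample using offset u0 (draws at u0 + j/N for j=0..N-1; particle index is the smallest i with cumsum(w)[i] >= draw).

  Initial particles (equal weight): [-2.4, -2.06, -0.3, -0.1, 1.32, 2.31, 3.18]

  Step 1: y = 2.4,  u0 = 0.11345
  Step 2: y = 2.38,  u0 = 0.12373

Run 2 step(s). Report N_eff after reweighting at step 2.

step 1: w=[0.0000, 0.0000, 0.0083, 0.0147, 0.2311, 0.4332, 0.3128]  mean=2.2962  Neff=2.9487  idx=[4, 5, 5, 5, 5, 6, 6]
step 2: w=[0.0914, 0.1677, 0.1677, 0.1677, 0.1677, 0.1188, 0.1188]  mean=2.4263  Neff=6.7055  idx=[1, 2, 2, 3, 4, 5, 6]

N_eff = 6.7055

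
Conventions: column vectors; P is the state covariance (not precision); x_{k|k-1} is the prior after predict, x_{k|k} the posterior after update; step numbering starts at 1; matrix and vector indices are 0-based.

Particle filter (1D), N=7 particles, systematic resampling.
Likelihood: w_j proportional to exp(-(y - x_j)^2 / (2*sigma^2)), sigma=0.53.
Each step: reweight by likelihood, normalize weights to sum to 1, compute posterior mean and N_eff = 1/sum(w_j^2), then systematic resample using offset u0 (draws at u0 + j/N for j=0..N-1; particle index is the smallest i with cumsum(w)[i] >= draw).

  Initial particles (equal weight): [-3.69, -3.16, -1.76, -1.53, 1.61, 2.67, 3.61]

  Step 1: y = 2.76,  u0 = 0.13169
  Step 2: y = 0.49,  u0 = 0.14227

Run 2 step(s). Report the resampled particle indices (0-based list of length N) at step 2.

step 1: w=[0.0000, 0.0000, 0.0000, 0.0000, 0.0700, 0.7264, 0.2037]  mean=2.7872  Neff=1.7423  idx=[5, 5, 5, 5, 5, 6, 6]
step 2: w=[0.2000, 0.2000, 0.2000, 0.2000, 0.2000, 0.0000, 0.0000]  mean=2.6701  Neff=5.0006  idx=[0, 1, 2, 2, 3, 4, 4]

resampled_idx = [0, 1, 2, 2, 3, 4, 4]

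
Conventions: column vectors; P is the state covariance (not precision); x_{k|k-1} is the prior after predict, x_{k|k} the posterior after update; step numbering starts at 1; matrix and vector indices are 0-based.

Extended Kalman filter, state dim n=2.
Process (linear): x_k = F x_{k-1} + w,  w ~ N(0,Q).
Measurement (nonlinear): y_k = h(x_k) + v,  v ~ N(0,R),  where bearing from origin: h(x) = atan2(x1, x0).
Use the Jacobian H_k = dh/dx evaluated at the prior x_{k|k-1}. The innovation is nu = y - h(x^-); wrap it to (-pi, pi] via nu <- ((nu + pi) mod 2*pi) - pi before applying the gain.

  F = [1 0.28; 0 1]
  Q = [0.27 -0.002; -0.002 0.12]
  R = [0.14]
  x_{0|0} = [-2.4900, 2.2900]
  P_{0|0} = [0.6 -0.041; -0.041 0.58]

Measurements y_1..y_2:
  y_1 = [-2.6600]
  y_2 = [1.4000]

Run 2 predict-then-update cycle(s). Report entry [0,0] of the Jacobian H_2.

step 1: x^-=[-1.8488, 2.2900]  P^-=[0.8925 0.1194; 0.1194 0.7000]  H_jac=[-0.2644 -0.2134]  S=[0.2477]  K=[-1.0553; -0.7305]  nu=[1.3732]  x^+=[-3.2979, 1.2869]  P^+=[0.6166 -0.0716; -0.0716 0.5678]
step 2: x^-=[-2.9376, 1.2869]  P^-=[0.8911 0.0854; 0.0854 0.6878]  H_jac=[-0.1251 -0.2856]  S=[0.2162]  K=[-0.6286; -0.9582]  nu=[-1.3287]  x^+=[-2.1023, 2.5601]  P^+=[0.8056 -0.0448; -0.0448 0.4893]

H_jac[0,0] = -0.1251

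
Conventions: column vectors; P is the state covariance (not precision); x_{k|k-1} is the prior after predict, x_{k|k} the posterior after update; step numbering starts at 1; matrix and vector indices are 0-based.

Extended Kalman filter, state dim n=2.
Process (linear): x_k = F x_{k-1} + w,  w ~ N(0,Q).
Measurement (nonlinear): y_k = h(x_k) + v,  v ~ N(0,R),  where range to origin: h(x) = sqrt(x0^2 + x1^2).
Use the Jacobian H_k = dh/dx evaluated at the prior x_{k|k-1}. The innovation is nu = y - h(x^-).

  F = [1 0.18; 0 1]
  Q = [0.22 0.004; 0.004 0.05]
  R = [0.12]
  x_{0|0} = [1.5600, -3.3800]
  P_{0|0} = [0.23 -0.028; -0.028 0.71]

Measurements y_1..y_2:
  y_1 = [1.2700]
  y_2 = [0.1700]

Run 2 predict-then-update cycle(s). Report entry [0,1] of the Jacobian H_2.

step 1: x^-=[0.9516, -3.3800]  P^-=[0.4629 0.1038; 0.1038 0.7600]  H_jac=[0.2710 -0.9626]  S=[0.8040]  K=[0.0318; -0.8749]  nu=[-2.2414]  x^+=[0.8804, -1.4190]  P^+=[0.4621 0.1261; 0.1261 0.1446]
step 2: x^-=[0.6250, -1.4190]  P^-=[0.7322 0.1562; 0.1562 0.1946]  H_jac=[0.4031 -0.9152]  S=[0.2867]  K=[0.5309; -0.4016]  nu=[-1.3806]  x^+=[-0.1079, -0.8647]  P^+=[0.6514 0.2173; 0.2173 0.1484]

H_jac[0,1] = -0.9152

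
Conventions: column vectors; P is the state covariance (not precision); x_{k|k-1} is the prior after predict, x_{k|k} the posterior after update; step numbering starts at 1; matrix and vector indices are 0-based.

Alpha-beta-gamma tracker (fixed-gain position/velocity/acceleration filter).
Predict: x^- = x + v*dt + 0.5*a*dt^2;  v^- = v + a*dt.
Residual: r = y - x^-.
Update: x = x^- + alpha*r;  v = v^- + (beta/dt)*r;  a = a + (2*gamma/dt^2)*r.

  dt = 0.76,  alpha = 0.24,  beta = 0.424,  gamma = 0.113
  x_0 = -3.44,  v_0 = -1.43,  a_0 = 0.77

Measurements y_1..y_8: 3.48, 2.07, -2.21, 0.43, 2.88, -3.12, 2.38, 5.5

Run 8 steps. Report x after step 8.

x_post = -8.0233

step 1: x_pred=-4.3044  r=7.7844  x^+=-2.4362  v^+=3.4981  a^+=3.8158
step 2: x_pred=1.3244  r=0.7456  x^+=1.5033  v^+=6.8141  a^+=4.1076
step 3: x_pred=7.8683  r=-10.0783  x^+=5.4495  v^+=4.3132  a^+=0.1642
step 4: x_pred=8.7750  r=-8.3450  x^+=6.7722  v^+=-0.2176  a^+=-3.1010
step 5: x_pred=5.7112  r=-2.8312  x^+=5.0317  v^+=-4.1539  a^+=-4.2088
step 6: x_pred=0.6593  r=-3.7793  x^+=-0.2478  v^+=-9.4610  a^+=-5.6875
step 7: x_pred=-9.0807  r=11.4607  x^+=-6.3301  v^+=-7.3897  a^+=-1.2032
step 8: x_pred=-12.2938  r=17.7938  x^+=-8.0233  v^+=1.6229  a^+=5.7590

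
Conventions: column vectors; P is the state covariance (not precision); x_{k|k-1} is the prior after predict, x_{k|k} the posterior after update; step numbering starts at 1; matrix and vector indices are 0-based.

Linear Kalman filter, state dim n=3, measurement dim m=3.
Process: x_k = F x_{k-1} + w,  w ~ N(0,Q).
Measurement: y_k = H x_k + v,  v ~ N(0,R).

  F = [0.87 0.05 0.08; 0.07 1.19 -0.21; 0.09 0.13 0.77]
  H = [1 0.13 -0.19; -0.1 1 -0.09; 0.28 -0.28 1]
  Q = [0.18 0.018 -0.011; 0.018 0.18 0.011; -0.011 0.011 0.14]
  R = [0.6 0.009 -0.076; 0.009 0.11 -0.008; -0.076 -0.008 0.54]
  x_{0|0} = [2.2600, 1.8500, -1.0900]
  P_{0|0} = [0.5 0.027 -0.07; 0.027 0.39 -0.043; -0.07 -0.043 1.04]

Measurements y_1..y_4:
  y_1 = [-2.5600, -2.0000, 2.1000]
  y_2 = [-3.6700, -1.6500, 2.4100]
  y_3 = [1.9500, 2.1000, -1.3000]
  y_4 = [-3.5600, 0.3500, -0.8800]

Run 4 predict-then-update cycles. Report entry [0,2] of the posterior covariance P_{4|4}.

step 1: x^-=[1.9715, 2.5886, -0.3954]  P^-=[0.5583 0.0910 0.0484; 0.0910 0.8086 -0.1312; 0.0484 -0.1312 0.7496]  S=[1.2108 0.1839 -0.0919; 0.1839 0.9366 -0.4301; -0.0919 -0.4301 1.4831]  K=[0.4734 0.0103 0.1532; 0.0527 0.8705 0.0317; -0.0570 0.0461 0.5492]  nu=[-4.9431, -4.4270, 2.6682]  x^+=[-0.0051, -1.4411, 1.1479]  P^+=[0.2650 0.0289 -0.0194; 0.0289 0.1012 0.0264; -0.0194 0.0264 0.3134]
step 2: x^-=[0.0153, -1.9563, 0.6961]  P^-=[0.3829 0.0706 0.0212; 0.0706 0.3307 0.0038; 0.0212 0.0038 0.3329]  S=[1.0106 0.0868 -0.0405; 0.0868 0.4328 -0.1183; -0.0405 -0.1183 0.9275]  K=[0.3869 0.0304 0.1379; 0.0487 0.7434 0.0225; -0.0299 0.0413 0.3681]  nu=[-3.2988, 0.3705, 1.1619]  x^+=[-1.0894, -1.8155, 1.2377]  P^+=[0.2168 0.0266 -0.0084; 0.0266 0.0864 0.0192; -0.0084 0.0192 0.2085]
step 3: x^-=[-0.9395, -2.4966, 0.6190]  P^-=[0.3470 0.0636 0.0178; 0.0636 0.3077 0.0119; 0.0178 0.0119 0.2701]  S=[0.9711 0.0781 -0.0379; 0.0781 0.4088 -0.0986; -0.0379 -0.0986 0.8547]  K=[0.3652 0.0293 0.1331; 0.0465 0.7305 0.0203; -0.0242 0.0477 0.3224]  nu=[3.3317, 4.5584, -2.3550]  x^+=[0.0970, 0.9403, -0.0033]  P^+=[0.2048 0.0253 -0.0063; 0.0253 0.0848 0.0182; -0.0063 0.0182 0.1824]
step 4: x^-=[0.1311, 1.1265, 0.1284]  P^-=[0.3378 0.0614 0.0164; 0.0614 0.3044 0.0148; 0.0164 0.0148 0.2546]  S=[0.9612 0.0756 -0.0376; 0.0756 0.4052 -0.0935; -0.0376 -0.0935 0.8362]  K=[0.3595 0.0279 0.1314; 0.0456 0.7289 0.0200; -0.0232 0.0519 0.3098]  nu=[-3.8132, -0.7518, -0.7297]  x^+=[-1.3565, 0.3901, -0.0481]  P^+=[0.2016 0.0249 -0.0060; 0.0249 0.0846 0.0182; -0.0060 0.0182 0.1754]

P_post[0,2] = -0.0060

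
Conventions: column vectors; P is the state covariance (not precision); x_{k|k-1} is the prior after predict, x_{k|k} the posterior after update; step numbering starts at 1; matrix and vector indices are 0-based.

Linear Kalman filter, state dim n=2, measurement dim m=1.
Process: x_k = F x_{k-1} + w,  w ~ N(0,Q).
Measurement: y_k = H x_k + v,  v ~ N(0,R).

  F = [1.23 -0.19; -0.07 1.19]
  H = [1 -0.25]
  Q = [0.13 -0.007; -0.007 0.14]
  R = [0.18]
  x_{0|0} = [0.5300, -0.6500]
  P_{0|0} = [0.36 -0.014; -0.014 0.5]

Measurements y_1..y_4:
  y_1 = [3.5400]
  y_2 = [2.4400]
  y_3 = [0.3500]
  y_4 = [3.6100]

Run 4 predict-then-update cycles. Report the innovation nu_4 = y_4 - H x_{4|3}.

step 1: x^-=[0.7754, -0.8106]  P^-=[0.6992 -0.1717; -0.1717 0.8521]  S=[1.0184]  K=[0.7288; -0.3778]  nu=[2.5619]  x^+=[2.6425, -1.7786]  P^+=[0.1584 0.1087; 0.1087 0.7068]
step 2: x^-=[3.5882, -2.3015]  P^-=[0.3443 -0.0199; -0.0199 1.1235]  S=[0.6045]  K=[0.5778; -0.4976]  nu=[-1.7236]  x^+=[2.5923, -1.4438]  P^+=[0.1425 0.1539; 0.1539 0.9739]
step 3: x^-=[3.4629, -1.8996]  P^-=[0.3088 -0.0122; -0.0122 1.4941]  S=[0.5882]  K=[0.5301; -0.6557]  nu=[-3.5878]  x^+=[1.5610, 0.4528]  P^+=[0.1435 0.1923; 0.1923 1.2413]
step 4: x^-=[1.8340, 0.4296]  P^-=[0.3020 -0.0160; -0.0160 1.8664]  S=[0.6067]  K=[0.5044; -0.7955]  nu=[1.8833]  x^+=[2.7840, -1.0686]  P^+=[0.1477 0.2274; 0.2274 1.4825]

innov = [1.8833]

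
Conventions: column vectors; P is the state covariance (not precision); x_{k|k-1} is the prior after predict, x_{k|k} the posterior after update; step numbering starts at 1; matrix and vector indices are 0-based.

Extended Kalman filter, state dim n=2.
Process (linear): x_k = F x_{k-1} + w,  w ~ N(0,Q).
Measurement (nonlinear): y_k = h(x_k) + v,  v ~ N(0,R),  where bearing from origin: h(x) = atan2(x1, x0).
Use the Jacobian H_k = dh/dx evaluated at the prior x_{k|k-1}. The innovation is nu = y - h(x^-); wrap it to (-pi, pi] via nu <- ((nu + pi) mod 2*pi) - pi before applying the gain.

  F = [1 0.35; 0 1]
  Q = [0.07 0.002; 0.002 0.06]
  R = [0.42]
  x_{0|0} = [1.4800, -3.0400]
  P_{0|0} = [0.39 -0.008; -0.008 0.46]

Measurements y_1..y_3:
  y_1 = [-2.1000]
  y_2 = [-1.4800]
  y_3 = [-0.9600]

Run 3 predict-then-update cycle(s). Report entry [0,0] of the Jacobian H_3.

step 1: x^-=[0.4160, -3.0400]  P^-=[0.5108 0.1550; 0.1550 0.5200]  H_jac=[0.3229 0.0442]  S=[0.4787]  K=[0.3588; 0.1526]  nu=[-0.6652]  x^+=[0.1773, -3.1415]  P^+=[0.4491 0.1288; 0.1288 0.5089]
step 2: x^-=[-0.9222, -3.1415]  P^-=[0.6716 0.3089; 0.3089 0.5689]  H_jac=[0.2931 -0.0860]  S=[0.4663]  K=[0.3651; 0.0892]  nu=[0.3763]  x^+=[-0.7848, -3.1079]  P^+=[0.6094 0.2937; 0.2937 0.5652]
step 3: x^-=[-1.8726, -3.1079]  P^-=[0.9543 0.4935; 0.4935 0.6252]  H_jac=[0.2361 -0.1422]  S=[0.4527]  K=[0.3426; 0.0609]  nu=[1.1531]  x^+=[-1.4776, -3.0377]  P^+=[0.9012 0.4841; 0.4841 0.6235]

H_jac[0,0] = 0.2361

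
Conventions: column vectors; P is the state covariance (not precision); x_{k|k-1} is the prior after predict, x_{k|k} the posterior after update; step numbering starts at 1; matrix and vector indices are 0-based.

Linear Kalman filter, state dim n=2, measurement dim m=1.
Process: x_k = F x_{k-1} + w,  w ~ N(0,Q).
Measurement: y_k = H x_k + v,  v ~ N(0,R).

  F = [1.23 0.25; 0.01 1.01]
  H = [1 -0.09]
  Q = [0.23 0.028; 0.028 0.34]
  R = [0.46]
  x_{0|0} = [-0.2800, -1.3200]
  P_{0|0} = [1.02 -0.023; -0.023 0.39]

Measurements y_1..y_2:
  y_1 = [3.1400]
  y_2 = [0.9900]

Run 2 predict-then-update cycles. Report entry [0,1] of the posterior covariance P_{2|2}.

P_post[0,1] = 0.1710

step 1: x^-=[-0.6744, -1.3360]  P^-=[1.7834 0.1104; 0.1104 0.7375]  S=[2.2295]  K=[0.7955; 0.0197]  nu=[3.6942]  x^+=[2.2641, -1.2631]  P^+=[0.3727 0.0754; 0.0754 0.7366]
step 2: x^-=[2.4691, -1.2531]  P^-=[0.8862 0.3124; 0.3124 1.0930]  S=[1.2989]  K=[0.6607; 0.1648]  nu=[-1.5919]  x^+=[1.4174, -1.5154]  P^+=[0.3193 0.1710; 0.1710 1.0577]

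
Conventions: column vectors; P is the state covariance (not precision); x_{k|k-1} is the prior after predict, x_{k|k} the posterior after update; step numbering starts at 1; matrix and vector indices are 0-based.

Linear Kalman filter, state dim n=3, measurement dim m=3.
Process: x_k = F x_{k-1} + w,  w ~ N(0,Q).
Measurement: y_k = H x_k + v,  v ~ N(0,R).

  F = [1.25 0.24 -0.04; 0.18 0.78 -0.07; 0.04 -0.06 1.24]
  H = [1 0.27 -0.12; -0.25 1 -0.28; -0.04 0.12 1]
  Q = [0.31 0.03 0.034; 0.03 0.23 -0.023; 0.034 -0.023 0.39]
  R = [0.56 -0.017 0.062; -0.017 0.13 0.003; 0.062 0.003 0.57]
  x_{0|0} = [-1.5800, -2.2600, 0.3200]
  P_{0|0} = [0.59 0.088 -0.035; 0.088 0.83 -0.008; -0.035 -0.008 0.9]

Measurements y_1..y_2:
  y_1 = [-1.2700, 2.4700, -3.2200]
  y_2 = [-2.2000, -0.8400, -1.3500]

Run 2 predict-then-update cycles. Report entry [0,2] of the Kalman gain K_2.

step 1: x^-=[-2.5302, -2.0696, 0.4692]  P^-=[1.3376 0.4139 -0.0554; 0.4139 0.7850 -0.1494; -0.0554 -0.1494 1.7751]  S=[2.2269 0.3493 -0.2278; 0.3493 1.0067 -0.5466; -0.2278 -0.5466 2.3231]  K=[0.6760 -0.1352 0.0089; 0.1895 0.7407 0.1620; -0.0298 -0.2390 0.6982]  nu=[1.8753, 4.0384, -3.5421]  x^+=[-1.8404, 0.7034, -3.0247]  P^+=[0.3668 0.0772 0.0520; 0.0772 0.1388 0.0927; 0.0520 0.0927 0.3864]
step 2: x^-=[-2.0107, 0.4291, -3.8664]  P^-=[0.9311 0.2088 0.1345; 0.2088 0.3385 0.0427; 0.1345 0.0427 0.9761]  S=[1.6075 0.0272 0.0874; 0.0272 0.4937 -0.2258; 0.0874 -0.2258 1.5500]  K=[0.6055 -0.1474 0.0233; 0.1664 0.6046 0.1271; -0.0098 -0.2640 0.5917]  nu=[-0.7692, -2.8544, 2.3845]  x^+=[-2.0001, -1.1217, -1.6945]  P^+=[0.3310 0.0689 0.0553; 0.0689 0.1140 0.0736; 0.0553 0.0736 0.3292]

K[0,2] = 0.0233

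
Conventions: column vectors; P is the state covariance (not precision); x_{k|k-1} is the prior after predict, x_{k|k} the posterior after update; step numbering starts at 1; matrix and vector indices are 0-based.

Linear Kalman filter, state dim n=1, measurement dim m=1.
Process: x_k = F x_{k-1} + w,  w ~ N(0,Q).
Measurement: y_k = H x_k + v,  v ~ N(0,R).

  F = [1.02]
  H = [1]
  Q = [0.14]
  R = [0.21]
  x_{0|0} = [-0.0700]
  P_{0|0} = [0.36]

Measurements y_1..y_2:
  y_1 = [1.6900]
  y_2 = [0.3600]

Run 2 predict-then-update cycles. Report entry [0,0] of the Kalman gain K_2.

step 1: x^-=[-0.0714]  P^-=[0.5145]  S=[0.7245]  K=[0.7102]  nu=[1.7614]  x^+=[1.1795]  P^+=[0.1491]
step 2: x^-=[1.2031]  P^-=[0.2952]  S=[0.5052]  K=[0.5843]  nu=[-0.8431]  x^+=[0.7105]  P^+=[0.1227]

K[0,0] = 0.5843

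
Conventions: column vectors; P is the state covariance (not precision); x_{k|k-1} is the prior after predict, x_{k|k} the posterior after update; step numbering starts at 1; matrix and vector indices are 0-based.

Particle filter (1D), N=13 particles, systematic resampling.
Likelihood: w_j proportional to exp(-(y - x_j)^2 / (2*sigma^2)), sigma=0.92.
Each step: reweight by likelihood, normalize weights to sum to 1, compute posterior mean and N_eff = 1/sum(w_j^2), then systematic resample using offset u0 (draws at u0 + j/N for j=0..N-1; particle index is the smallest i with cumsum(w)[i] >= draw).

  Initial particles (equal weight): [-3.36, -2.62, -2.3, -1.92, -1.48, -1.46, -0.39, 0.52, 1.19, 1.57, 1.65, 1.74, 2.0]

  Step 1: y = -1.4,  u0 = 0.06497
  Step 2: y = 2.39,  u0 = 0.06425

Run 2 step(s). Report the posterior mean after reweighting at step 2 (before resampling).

post_mean = 0.4377

step 1: w=[0.0221, 0.0887, 0.1325, 0.1822, 0.2130, 0.2133, 0.1170, 0.0242, 0.0041, 0.0012, 0.0009, 0.0006, 0.0002]  mean=-1.6113  Neff=6.0877  idx=[1, 2, 2, 3, 3, 4, 4, 4, 5, 5, 5, 6, 7]
step 2: w=[0.0000, 0.0000, 0.0000, 0.0001, 0.0001, 0.0010, 0.0010, 0.0010, 0.0011, 0.0011, 0.0011, 0.0754, 0.9178]  mean=0.4377  Neff=1.1792  idx=[11, 12, 12, 12, 12, 12, 12, 12, 12, 12, 12, 12, 12]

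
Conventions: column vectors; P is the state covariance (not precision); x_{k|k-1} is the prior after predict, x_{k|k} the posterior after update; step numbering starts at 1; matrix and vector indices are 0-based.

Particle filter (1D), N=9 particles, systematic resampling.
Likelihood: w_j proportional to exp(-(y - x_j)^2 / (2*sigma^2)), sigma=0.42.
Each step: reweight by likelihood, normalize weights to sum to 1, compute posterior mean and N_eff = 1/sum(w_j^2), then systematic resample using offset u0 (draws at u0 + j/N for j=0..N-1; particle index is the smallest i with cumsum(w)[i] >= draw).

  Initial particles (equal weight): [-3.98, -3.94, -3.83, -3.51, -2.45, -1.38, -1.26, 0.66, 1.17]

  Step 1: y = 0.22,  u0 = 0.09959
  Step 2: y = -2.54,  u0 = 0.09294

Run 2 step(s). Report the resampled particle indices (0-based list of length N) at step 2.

step 1: w=[0.0000, 0.0000, 0.0000, 0.0000, 0.0000, 0.0011, 0.0031, 0.8781, 0.1177]  mean=0.7120  Neff=1.2739  idx=[7, 7, 7, 7, 7, 7, 7, 7, 8]
step 2: w=[0.1250, 0.1250, 0.1250, 0.1250, 0.1250, 0.1250, 0.1250, 0.1250, 0.0000]  mean=0.6600  Neff=8.0001  idx=[0, 1, 2, 3, 4, 5, 6, 6, 7]

resampled_idx = [0, 1, 2, 3, 4, 5, 6, 6, 7]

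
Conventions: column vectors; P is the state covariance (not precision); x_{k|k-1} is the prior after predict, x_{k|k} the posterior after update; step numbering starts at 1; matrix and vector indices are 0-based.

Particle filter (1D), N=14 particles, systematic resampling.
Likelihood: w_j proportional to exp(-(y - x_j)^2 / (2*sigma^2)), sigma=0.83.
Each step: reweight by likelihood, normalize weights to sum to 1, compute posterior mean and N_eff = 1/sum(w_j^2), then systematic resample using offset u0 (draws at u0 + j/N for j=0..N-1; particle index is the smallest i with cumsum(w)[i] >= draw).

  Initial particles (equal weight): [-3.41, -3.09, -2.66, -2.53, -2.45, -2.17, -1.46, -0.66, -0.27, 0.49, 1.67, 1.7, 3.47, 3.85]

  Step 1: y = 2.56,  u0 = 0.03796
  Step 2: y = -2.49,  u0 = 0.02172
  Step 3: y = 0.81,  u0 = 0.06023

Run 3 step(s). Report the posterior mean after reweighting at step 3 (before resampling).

step 1: w=[0.0000, 0.0000, 0.0000, 0.0000, 0.0000, 0.0000, 0.0000, 0.0003, 0.0015, 0.0218, 0.2755, 0.2862, 0.2684, 0.1463]  mean=2.4514  Neff=3.9722  idx=[10, 10, 10, 10, 11, 11, 11, 11, 12, 12, 12, 12, 13, 13]
step 2: w=[0.1363, 0.1363, 0.1363, 0.1363, 0.1137, 0.1137, 0.1137, 0.1137, 0.0000, 0.0000, 0.0000, 0.0000, 0.0000, 0.0000]  mean=1.6836  Neff=7.9348  idx=[0, 0, 1, 1, 2, 2, 3, 3, 4, 5, 5, 6, 6, 7]
step 3: w=[0.0726, 0.0726, 0.0726, 0.0726, 0.0726, 0.0726, 0.0726, 0.0726, 0.0699, 0.0699, 0.0699, 0.0699, 0.0699, 0.0699]  mean=1.6826  Neff=13.9951  idx=[0, 1, 2, 3, 4, 5, 6, 7, 8, 9, 10, 11, 12, 13]

post_mean = 1.6826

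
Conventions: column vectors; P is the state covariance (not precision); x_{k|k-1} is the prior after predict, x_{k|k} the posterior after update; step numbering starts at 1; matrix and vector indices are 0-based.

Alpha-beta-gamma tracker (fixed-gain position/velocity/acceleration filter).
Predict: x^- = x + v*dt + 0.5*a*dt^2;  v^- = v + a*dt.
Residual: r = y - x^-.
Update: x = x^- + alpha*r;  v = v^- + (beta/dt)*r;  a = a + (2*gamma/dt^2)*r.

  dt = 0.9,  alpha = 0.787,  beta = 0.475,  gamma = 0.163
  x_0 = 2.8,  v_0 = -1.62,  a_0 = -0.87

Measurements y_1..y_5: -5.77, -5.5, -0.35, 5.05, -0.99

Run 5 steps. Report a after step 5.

step 1: x_pred=0.9896  r=-6.7596  x^+=-4.3302  v^+=-5.9706  a^+=-3.5906
step 2: x_pred=-11.1579  r=5.6579  x^+=-6.7051  v^+=-6.2160  a^+=-1.3134
step 3: x_pred=-12.8314  r=12.4814  x^+=-3.0085  v^+=-0.8106  a^+=3.7100
step 4: x_pred=-2.2356  r=7.2856  x^+=3.4982  v^+=6.3735  a^+=6.6422
step 5: x_pred=11.9244  r=-12.9144  x^+=1.7608  v^+=5.5355  a^+=1.4445

a_post = 1.4445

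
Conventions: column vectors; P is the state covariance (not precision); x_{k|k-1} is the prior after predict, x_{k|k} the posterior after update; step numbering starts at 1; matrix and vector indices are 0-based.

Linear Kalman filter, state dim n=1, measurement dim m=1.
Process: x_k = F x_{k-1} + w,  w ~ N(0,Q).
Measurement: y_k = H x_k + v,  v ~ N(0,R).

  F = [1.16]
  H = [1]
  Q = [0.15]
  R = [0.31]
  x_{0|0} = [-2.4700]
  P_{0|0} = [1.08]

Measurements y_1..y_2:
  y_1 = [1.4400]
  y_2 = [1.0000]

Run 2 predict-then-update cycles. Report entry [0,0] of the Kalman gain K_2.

step 1: x^-=[-2.8652]  P^-=[1.6032]  S=[1.9132]  K=[0.8380]  nu=[4.3052]  x^+=[0.7424]  P^+=[0.2598]
step 2: x^-=[0.8612]  P^-=[0.4995]  S=[0.8095]  K=[0.6171]  nu=[0.1388]  x^+=[0.9469]  P^+=[0.1913]

K[0,0] = 0.6171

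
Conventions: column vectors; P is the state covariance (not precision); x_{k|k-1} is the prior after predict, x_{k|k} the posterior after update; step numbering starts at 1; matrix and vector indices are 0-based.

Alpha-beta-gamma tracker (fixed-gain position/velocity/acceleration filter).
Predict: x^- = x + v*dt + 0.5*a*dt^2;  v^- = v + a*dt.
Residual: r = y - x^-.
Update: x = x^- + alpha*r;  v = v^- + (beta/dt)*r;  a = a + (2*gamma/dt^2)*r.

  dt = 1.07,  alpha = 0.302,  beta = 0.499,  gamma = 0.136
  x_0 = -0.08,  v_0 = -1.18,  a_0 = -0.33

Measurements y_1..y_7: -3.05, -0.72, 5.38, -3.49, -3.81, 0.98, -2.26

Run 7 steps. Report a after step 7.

a_post = -1.6623

step 1: x_pred=-1.5315  r=-1.5185  x^+=-1.9901  v^+=-2.2413  a^+=-0.6908
step 2: x_pred=-4.7837  r=4.0637  x^+=-3.5564  v^+=-1.0853  a^+=0.2747
step 3: x_pred=-4.5604  r=9.9404  x^+=-1.5584  v^+=3.8444  a^+=2.6363
step 4: x_pred=4.0642  r=-7.5542  x^+=1.7829  v^+=3.1423  a^+=0.8416
step 5: x_pred=5.6268  r=-9.4368  x^+=2.7769  v^+=-0.3582  a^+=-1.4004
step 6: x_pred=1.5920  r=-0.6120  x^+=1.4072  v^+=-2.1420  a^+=-1.5458
step 7: x_pred=-1.7696  r=-0.4904  x^+=-1.9177  v^+=-4.0247  a^+=-1.6623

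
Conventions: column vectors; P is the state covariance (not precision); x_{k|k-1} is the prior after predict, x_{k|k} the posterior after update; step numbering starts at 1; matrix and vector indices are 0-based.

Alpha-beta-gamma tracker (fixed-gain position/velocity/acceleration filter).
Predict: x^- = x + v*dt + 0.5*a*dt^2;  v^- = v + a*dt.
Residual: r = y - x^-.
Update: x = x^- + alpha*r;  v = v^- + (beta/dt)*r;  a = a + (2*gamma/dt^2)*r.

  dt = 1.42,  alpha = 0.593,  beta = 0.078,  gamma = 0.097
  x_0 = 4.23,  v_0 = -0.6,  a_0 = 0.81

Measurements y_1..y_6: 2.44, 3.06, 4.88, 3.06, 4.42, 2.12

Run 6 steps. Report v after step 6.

v_post = 0.8098

step 1: x_pred=4.1946  r=-1.7546  x^+=3.1541  v^+=0.4538  a^+=0.6412
step 2: x_pred=4.4450  r=-1.3850  x^+=3.6237  v^+=1.2882  a^+=0.5079
step 3: x_pred=5.9651  r=-1.0851  x^+=5.3216  v^+=1.9499  a^+=0.4035
step 4: x_pred=8.4973  r=-5.4373  x^+=5.2730  v^+=2.2242  a^+=-0.1196
step 5: x_pred=8.3108  r=-3.8908  x^+=6.0036  v^+=1.8407  a^+=-0.4939
step 6: x_pred=8.1194  r=-5.9994  x^+=4.5617  v^+=0.8098  a^+=-1.0711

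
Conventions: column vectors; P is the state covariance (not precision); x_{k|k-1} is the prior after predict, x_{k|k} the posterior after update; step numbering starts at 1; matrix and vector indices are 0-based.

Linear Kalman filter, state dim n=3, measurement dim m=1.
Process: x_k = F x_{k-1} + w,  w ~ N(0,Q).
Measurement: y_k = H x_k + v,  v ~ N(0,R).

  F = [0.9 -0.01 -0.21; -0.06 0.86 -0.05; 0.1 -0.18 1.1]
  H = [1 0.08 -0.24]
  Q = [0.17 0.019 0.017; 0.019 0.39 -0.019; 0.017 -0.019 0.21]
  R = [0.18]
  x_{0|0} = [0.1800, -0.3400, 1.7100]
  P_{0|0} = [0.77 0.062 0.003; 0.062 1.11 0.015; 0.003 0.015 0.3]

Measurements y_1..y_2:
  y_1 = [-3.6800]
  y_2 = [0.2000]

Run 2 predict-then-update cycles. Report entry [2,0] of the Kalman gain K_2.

K[2,0] = -0.4699

step 1: x^-=[-0.1937, -0.3887, 1.9602]  P^-=[0.8049 0.0163 0.0122; 0.0163 1.2068 -0.1918; 0.0122 -0.1918 0.6092]  S=[1.0318]  K=[0.7785; 0.1539; -0.1447]  nu=[-2.9848]  x^+=[-2.5173, -0.8482, 2.3922]  P^+=[0.1796 -0.1074 0.1285; -0.1074 1.1824 -0.1688; 0.1285 -0.1688 0.5875]
step 2: x^-=[-2.7595, -0.6980, 2.5324]  P^-=[0.2941 -0.0516 0.0370; -0.0516 1.2930 -0.4162; 0.0370 -0.4162 1.0600]  S=[0.5334]  K=[0.5270; 0.2844; -0.4699]  nu=[3.6231]  x^+=[-0.8501, 0.3322, 0.8298]  P^+=[0.1460 -0.1316 0.1691; -0.1316 1.2498 -0.3449; 0.1691 -0.3449 0.9422]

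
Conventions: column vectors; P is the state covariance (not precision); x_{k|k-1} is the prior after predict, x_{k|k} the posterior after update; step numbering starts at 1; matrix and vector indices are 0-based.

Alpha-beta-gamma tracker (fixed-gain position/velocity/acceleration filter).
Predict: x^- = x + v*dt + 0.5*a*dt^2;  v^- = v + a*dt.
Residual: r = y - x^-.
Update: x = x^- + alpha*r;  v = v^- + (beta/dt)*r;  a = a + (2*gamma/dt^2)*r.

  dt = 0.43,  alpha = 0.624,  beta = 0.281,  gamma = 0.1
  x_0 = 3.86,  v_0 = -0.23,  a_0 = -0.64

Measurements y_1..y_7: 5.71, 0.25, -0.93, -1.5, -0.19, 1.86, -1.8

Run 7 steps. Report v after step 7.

step 1: x_pred=3.7019  r=2.0081  x^+=4.9550  v^+=0.8070  a^+=1.5321
step 2: x_pred=5.4436  r=-5.1936  x^+=2.2028  v^+=-1.9281  a^+=-4.0857
step 3: x_pred=0.9960  r=-1.9260  x^+=-0.2058  v^+=-4.9436  a^+=-6.1690
step 4: x_pred=-2.9019  r=1.4019  x^+=-2.0271  v^+=-6.6801  a^+=-4.6526
step 5: x_pred=-5.3297  r=5.1397  x^+=-2.1225  v^+=-5.3220  a^+=0.9069
step 6: x_pred=-4.3272  r=6.1872  x^+=-0.4664  v^+=-0.8888  a^+=7.5993
step 7: x_pred=-0.1460  r=-1.6540  x^+=-1.1781  v^+=1.2980  a^+=5.8102

v_post = 1.2980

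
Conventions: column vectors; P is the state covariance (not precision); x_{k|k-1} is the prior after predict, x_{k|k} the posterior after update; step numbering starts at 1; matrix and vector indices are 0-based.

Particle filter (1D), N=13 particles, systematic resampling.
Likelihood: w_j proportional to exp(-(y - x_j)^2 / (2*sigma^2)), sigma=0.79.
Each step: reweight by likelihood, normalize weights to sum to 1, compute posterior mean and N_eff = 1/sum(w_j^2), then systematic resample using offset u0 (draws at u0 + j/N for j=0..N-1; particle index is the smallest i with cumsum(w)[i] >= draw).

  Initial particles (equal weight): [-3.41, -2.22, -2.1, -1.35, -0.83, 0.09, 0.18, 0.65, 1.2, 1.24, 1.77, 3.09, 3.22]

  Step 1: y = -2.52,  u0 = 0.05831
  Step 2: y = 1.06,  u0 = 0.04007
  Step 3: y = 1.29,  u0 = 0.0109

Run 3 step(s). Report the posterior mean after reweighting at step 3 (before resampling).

step 1: w=[0.1913, 0.3357, 0.3132, 0.1205, 0.0366, 0.0015, 0.0010, 0.0001, 0.0000, 0.0000, 0.0000, 0.0000, 0.0000]  mean=-2.2479  Neff=3.7987  idx=[0, 0, 1, 1, 1, 1, 1, 2, 2, 2, 2, 3, 4]
step 2: w=[0.0000, 0.0000, 0.0026, 0.0026, 0.0026, 0.0026, 0.0026, 0.0049, 0.0049, 0.0049, 0.0049, 0.1382, 0.8292]  mean=-0.9448  Neff=1.4149  idx=[11, 11, 12, 12, 12, 12, 12, 12, 12, 12, 12, 12, 12]
step 3: w=[0.0122, 0.0122, 0.0887, 0.0887, 0.0887, 0.0887, 0.0887, 0.0887, 0.0887, 0.0887, 0.0887, 0.0887, 0.0887]  mean=-0.8427  Neff=11.5178  idx=[0, 2, 3, 4, 5, 6, 7, 7, 8, 9, 10, 11, 12]

post_mean = -0.8427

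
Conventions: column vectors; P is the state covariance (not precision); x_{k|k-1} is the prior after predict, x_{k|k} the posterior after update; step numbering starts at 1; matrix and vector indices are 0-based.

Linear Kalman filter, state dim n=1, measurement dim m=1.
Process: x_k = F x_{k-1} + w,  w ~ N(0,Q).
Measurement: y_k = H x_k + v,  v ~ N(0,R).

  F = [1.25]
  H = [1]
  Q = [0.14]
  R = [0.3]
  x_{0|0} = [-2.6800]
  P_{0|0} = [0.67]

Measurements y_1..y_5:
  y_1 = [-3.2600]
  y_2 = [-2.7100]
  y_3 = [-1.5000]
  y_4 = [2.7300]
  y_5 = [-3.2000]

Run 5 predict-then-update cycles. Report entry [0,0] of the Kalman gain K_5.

step 1: x^-=[-3.3500]  P^-=[1.1869]  S=[1.4869]  K=[0.7982]  nu=[0.0900]  x^+=[-3.2782]  P^+=[0.2395]
step 2: x^-=[-4.0977]  P^-=[0.5142]  S=[0.8142]  K=[0.6315]  nu=[1.3877]  x^+=[-3.2213]  P^+=[0.1895]
step 3: x^-=[-4.0267]  P^-=[0.4360]  S=[0.7360]  K=[0.5924]  nu=[2.5267]  x^+=[-2.5298]  P^+=[0.1777]
step 4: x^-=[-3.1623]  P^-=[0.4177]  S=[0.7177]  K=[0.5820]  nu=[5.8923]  x^+=[0.2670]  P^+=[0.1746]
step 5: x^-=[0.3337]  P^-=[0.4128]  S=[0.7128]  K=[0.5791]  nu=[-3.5337]  x^+=[-1.7128]  P^+=[0.1737]

K[0,0] = 0.5791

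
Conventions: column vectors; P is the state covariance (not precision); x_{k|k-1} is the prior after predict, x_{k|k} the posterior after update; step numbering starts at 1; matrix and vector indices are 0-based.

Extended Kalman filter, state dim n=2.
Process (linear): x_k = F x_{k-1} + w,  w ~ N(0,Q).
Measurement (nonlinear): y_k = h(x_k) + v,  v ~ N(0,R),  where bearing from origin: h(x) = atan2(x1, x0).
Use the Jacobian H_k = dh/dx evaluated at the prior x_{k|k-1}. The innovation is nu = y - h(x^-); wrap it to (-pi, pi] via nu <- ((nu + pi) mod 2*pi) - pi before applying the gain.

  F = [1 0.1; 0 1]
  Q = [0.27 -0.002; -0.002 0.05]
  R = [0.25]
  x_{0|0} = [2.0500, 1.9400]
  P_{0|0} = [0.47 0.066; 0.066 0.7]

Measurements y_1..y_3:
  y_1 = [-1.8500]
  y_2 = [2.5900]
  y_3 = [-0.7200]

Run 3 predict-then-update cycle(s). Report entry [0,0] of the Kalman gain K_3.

step 1: x^-=[2.2440, 1.9400]  P^-=[0.7602 0.1340; 0.1340 0.7500]  H_jac=[-0.2205 0.2550]  S=[0.3207]  K=[-0.4161; 0.5043]  nu=[-2.5629]  x^+=[3.3104, 0.6474]  P^+=[0.7047 0.2013; 0.2013 0.6684]
step 2: x^-=[3.3752, 0.6474]  P^-=[1.0216 0.2661; 0.2661 0.7184]  H_jac=[-0.0548 0.2858]  S=[0.3034]  K=[0.0661; 0.6286]  nu=[2.4005]  x^+=[3.5338, 2.1563]  P^+=[1.0203 0.2535; 0.2535 0.5986]
step 3: x^-=[3.7495, 2.1563]  P^-=[1.3470 0.3114; 0.3114 0.6486]  H_jac=[-0.1153 0.2004]  S=[0.2796]  K=[-0.3321; 0.3366]  nu=[-1.2419]  x^+=[4.1619, 1.7384]  P^+=[1.3162 0.3426; 0.3426 0.6169]

K[0,0] = -0.3321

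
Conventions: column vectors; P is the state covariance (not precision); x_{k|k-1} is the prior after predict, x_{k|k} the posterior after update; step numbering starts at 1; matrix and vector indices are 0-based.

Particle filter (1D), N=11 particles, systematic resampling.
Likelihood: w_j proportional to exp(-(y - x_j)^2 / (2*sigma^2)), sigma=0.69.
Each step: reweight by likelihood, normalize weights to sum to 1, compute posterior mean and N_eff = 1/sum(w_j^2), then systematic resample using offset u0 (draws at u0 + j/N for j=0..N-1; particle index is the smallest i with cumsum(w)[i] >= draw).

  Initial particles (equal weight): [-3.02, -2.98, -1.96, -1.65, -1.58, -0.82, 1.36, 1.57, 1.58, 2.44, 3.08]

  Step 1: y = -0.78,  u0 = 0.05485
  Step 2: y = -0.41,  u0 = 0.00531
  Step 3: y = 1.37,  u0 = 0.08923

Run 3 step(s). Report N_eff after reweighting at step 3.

step 1: w=[0.0023, 0.0028, 0.1045, 0.2036, 0.2302, 0.4502, 0.0037, 0.0014, 0.0013, 0.0000, 0.0000]  mean=-1.2798  Neff=3.2459  idx=[2, 3, 3, 4, 4, 4, 5, 5, 5, 5, 5]
step 2: w=[0.0149, 0.0370, 0.0370, 0.0441, 0.0441, 0.0441, 0.1558, 0.1558, 0.1558, 0.1558, 0.1558]  mean=-0.9990  Neff=7.6868  idx=[0, 3, 5, 6, 6, 7, 8, 8, 9, 9, 10]
step 3: w=[0.0002, 0.0021, 0.0021, 0.1245, 0.1245, 0.1245, 0.1245, 0.1245, 0.1245, 0.1245, 0.1245]  mean=-0.8233  Neff=8.0684  idx=[3, 4, 5, 5, 6, 7, 8, 8, 9, 10, 10]

N_eff = 8.0684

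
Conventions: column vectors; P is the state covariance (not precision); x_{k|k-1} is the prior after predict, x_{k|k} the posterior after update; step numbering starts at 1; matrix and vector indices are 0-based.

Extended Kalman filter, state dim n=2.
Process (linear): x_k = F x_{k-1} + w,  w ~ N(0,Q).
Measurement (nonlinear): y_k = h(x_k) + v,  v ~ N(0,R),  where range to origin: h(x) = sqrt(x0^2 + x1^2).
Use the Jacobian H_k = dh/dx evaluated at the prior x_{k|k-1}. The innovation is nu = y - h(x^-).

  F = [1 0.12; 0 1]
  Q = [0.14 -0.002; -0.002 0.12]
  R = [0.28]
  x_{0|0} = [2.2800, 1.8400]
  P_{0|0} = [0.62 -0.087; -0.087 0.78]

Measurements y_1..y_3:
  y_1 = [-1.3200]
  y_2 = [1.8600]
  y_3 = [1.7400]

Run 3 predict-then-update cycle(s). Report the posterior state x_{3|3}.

step 1: x^-=[2.5008, 1.8400]  P^-=[0.7504 0.0046; 0.0046 0.9000]  H_jac=[0.8055 0.5926]  S=[1.0873]  K=[0.5584; 0.4940]  nu=[-4.4248]  x^+=[0.0302, -0.3456]  P^+=[0.4114 -0.2953; -0.2953 0.6347]
step 2: x^-=[-0.0113, -0.3456]  P^-=[0.4896 -0.2211; -0.2211 0.7547]  H_jac=[-0.0327 -0.9995]  S=[1.0200]  K=[0.2010; -0.7324]  nu=[1.5142]  x^+=[0.2930, -1.4547]  P^+=[0.4484 -0.0710; -0.0710 0.2075]
step 3: x^-=[0.1184, -1.4547]  P^-=[0.5744 -0.0481; -0.0481 0.3275]  H_jac=[0.0811 -0.9967]  S=[0.6169]  K=[0.1532; -0.5355]  nu=[0.2805]  x^+=[0.1614, -1.6049]  P^+=[0.5599 0.0025; 0.0025 0.1506]

x_post = [0.1614, -1.6049]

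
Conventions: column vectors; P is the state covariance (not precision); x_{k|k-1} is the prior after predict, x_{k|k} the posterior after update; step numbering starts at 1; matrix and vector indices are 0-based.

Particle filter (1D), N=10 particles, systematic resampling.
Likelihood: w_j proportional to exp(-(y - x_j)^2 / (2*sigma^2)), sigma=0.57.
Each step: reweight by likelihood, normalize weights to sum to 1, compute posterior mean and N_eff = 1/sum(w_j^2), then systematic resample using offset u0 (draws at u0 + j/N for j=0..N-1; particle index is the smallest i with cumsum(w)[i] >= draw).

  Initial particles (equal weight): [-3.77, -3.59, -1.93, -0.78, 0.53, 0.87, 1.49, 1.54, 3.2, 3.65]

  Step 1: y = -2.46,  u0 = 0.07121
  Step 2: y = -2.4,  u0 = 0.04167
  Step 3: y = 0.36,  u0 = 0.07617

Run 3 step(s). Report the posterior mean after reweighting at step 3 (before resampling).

step 1: w=[0.0816, 0.1605, 0.7431, 0.0149, 0.0000, 0.0000, 0.0000, 0.0000, 0.0000, 0.0000]  mean=-2.3294  Neff=1.7101  idx=[0, 1, 2, 2, 2, 2, 2, 2, 2, 2]
step 2: w=[0.0095, 0.0193, 0.1214, 0.1214, 0.1214, 0.1214, 0.1214, 0.1214, 0.1214, 0.1214]  mean=-1.9795  Neff=8.4481  idx=[2, 2, 3, 4, 5, 6, 7, 7, 8, 9]
step 3: w=[0.1000, 0.1000, 0.1000, 0.1000, 0.1000, 0.1000, 0.1000, 0.1000, 0.1000, 0.1000]  mean=-1.9300  Neff=10.0000  idx=[0, 1, 2, 3, 4, 5, 6, 7, 8, 9]

post_mean = -1.9300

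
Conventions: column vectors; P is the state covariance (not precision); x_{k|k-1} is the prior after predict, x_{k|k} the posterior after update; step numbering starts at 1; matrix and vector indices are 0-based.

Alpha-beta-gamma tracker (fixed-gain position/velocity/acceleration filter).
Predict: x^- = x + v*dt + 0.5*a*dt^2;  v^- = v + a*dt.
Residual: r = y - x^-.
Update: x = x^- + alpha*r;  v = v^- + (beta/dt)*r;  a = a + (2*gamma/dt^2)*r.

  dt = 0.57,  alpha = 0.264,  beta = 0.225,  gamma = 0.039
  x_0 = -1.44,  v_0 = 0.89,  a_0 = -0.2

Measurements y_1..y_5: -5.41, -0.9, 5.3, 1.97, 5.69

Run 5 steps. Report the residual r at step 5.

step 1: x_pred=-0.9652  r=-4.4448  x^+=-2.1386  v^+=-0.9785  a^+=-1.2671
step 2: x_pred=-2.9022  r=2.0022  x^+=-2.3736  v^+=-0.9104  a^+=-0.7864
step 3: x_pred=-3.0203  r=8.3203  x^+=-0.8238  v^+=1.9257  a^+=1.2111
step 4: x_pred=0.4706  r=1.4994  x^+=0.8665  v^+=3.2079  a^+=1.5711
step 5: x_pred=2.9501  r=2.7399  x^+=3.6735  v^+=5.1849  a^+=2.2288

resid = 2.7399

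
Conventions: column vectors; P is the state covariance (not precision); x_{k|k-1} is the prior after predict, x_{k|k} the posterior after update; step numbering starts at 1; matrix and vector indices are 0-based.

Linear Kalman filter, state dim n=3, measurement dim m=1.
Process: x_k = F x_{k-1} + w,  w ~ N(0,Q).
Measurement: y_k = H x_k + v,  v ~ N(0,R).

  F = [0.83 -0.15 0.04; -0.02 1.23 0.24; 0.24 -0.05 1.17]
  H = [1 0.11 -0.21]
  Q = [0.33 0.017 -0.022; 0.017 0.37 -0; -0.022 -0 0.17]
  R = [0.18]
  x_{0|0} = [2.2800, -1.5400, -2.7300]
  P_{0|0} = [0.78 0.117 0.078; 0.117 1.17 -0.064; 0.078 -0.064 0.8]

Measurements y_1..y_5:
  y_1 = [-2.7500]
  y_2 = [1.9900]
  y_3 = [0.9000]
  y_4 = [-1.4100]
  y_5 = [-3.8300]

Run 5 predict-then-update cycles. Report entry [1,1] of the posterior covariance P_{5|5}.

step 1: x^-=[2.0142, -2.5950, -2.5699]  P^-=[0.8718 -0.0697 0.2584; -0.0697 2.1422 0.0949; 0.2584 0.0949 1.3615]  S=[1.0095]  K=[0.8022; 0.1446; -0.0169]  nu=[-5.0184]  x^+=[-2.0117, -3.3208, -2.4850]  P^+=[0.2221 -0.1868 0.2721; -0.1868 2.1211 0.0974; 0.2721 0.0974 1.3612]
step 2: x^-=[-1.2710, -4.6407, -3.2242]  P^-=[0.5963 -0.5010 0.3659; -0.5010 3.7216 0.3437; 0.3659 0.3437 2.1973]  S=[0.6385]  K=[0.7273; -0.2565; -0.0905]  nu=[3.0944]  x^+=[0.9796, -5.4345, -3.5041]  P^+=[0.2586 -0.3819 0.4079; -0.3819 3.6795 0.3289; 0.4079 0.3289 2.1921]
step 3: x^-=[1.4881, -7.5451, -3.5929]  P^-=[0.7127 -0.9509 0.5309; -0.9509 6.2722 0.7582; 0.5309 0.7582 3.3946]  S=[0.6510]  K=[0.7627; -0.6453; -0.1514]  nu=[-0.5126]  x^+=[1.0971, -7.2142, -3.5153]  P^+=[0.3339 -0.6304 0.6061; -0.6304 6.0011 0.6946; 0.6061 0.6946 3.3797]
step 4: x^-=[1.8521, -9.7391, -3.4889]  P^-=[0.8893 -1.5794 0.7676; -1.5794 10.0791 1.4035; 0.7676 1.4035 5.1049]  S=[0.6817]  K=[0.8133; -1.1228; -0.2200]  nu=[-2.9235]  x^+=[-0.5254, -6.4568, -2.8457]  P^+=[0.4385 -0.9569 0.8896; -0.9569 9.2197 1.2351; 0.8896 1.2351 5.0719]
step 5: x^-=[0.4186, -8.6143, -3.1328]  P^-=[1.1301 -2.4296 1.0992; -2.4296 15.3786 2.3647; 1.0992 2.3647 7.5393]  S=[0.7233]  K=[0.8739; -1.7069; -0.3096]  nu=[-3.9589]  x^+=[-3.0410, -1.8569, -1.9073]  P^+=[0.5778 -1.3508 1.2949; -1.3508 13.2714 1.9826; 1.2949 1.9826 7.4700]

P_post[1,1] = 13.2714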